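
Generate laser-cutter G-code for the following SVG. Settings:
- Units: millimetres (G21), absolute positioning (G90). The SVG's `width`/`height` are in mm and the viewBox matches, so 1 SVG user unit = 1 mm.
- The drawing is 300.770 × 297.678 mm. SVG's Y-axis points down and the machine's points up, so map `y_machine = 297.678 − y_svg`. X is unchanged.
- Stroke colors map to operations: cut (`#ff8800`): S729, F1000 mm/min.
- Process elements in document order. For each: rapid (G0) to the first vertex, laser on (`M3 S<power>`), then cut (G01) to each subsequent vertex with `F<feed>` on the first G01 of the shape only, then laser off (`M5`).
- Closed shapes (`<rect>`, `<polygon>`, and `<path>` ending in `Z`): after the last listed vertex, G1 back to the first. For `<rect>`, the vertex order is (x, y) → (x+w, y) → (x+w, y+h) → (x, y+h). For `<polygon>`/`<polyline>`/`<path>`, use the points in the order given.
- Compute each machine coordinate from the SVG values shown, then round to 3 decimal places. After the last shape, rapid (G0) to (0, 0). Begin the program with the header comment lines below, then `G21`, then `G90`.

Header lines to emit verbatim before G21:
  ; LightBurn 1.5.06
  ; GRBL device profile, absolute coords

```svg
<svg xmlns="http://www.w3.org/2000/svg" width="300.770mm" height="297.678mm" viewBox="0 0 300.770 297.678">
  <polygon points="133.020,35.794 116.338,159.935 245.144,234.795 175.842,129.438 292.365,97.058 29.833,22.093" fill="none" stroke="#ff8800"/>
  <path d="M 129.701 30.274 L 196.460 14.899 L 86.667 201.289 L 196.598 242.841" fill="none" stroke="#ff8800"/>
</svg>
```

; LightBurn 1.5.06
; GRBL device profile, absolute coords
G21
G90
G0 X133.020 Y261.884
M3 S729
G01 X116.338 Y137.743 F1000
G01 X245.144 Y62.883
G01 X175.842 Y168.240
G01 X292.365 Y200.620
G01 X29.833 Y275.585
G01 X133.020 Y261.884
M5
G0 X129.701 Y267.404
M3 S729
G01 X196.460 Y282.779 F1000
G01 X86.667 Y96.389
G01 X196.598 Y54.837
M5
G0 X0.000 Y0.000

1 u = 1 mm; y_m = 297.678 − y.

[1] `<polygon>` closed polygon, #ff8800→cut S729 F1000: (133.020,261.884) → (116.338,137.743) → (245.144,62.883) → (175.842,168.240) → (292.365,200.620) → (29.833,275.585) → (133.020,261.884) (closed)

[2] `<path>` open polyline, #ff8800→cut S729 F1000: (129.701,267.404) → (196.460,282.779) → (86.667,96.389) → (196.598,54.837)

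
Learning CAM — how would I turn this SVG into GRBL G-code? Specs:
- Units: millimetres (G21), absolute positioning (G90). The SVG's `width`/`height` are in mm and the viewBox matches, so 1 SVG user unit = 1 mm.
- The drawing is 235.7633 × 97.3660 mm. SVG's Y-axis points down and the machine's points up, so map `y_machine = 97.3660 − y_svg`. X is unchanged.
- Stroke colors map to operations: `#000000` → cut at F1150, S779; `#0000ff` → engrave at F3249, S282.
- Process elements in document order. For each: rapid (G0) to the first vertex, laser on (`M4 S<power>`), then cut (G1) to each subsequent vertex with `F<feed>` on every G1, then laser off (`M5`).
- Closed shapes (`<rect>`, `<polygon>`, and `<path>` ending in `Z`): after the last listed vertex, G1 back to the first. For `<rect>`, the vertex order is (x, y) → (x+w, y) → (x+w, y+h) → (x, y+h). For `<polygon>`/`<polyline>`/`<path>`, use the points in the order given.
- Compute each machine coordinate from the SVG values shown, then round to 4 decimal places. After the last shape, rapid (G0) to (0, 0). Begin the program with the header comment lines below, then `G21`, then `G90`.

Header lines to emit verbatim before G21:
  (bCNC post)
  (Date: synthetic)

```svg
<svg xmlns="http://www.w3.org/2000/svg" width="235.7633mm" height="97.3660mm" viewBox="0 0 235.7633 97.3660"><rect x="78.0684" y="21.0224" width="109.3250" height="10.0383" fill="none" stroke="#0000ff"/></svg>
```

Since the viewBox matches the mm dimensions, user units are millimetres directly. The only transform is the Y-flip y_m = 97.3660 − y_svg.

Shape 1 is a rectangle drawn with `<rect>`. Its stroke #0000ff means engrave at S282, F3249. After flipping Y the toolpath is (78.0684,76.3436) → (187.3934,76.3436) → (187.3934,66.3053) → (78.0684,66.3053) → (78.0684,76.3436), returning to the start.

(bCNC post)
(Date: synthetic)
G21
G90
G0 X78.0684 Y76.3436
M4 S282
G1 X187.3934 Y76.3436 F3249
G1 X187.3934 Y66.3053 F3249
G1 X78.0684 Y66.3053 F3249
G1 X78.0684 Y76.3436 F3249
M5
G0 X0.0000 Y0.0000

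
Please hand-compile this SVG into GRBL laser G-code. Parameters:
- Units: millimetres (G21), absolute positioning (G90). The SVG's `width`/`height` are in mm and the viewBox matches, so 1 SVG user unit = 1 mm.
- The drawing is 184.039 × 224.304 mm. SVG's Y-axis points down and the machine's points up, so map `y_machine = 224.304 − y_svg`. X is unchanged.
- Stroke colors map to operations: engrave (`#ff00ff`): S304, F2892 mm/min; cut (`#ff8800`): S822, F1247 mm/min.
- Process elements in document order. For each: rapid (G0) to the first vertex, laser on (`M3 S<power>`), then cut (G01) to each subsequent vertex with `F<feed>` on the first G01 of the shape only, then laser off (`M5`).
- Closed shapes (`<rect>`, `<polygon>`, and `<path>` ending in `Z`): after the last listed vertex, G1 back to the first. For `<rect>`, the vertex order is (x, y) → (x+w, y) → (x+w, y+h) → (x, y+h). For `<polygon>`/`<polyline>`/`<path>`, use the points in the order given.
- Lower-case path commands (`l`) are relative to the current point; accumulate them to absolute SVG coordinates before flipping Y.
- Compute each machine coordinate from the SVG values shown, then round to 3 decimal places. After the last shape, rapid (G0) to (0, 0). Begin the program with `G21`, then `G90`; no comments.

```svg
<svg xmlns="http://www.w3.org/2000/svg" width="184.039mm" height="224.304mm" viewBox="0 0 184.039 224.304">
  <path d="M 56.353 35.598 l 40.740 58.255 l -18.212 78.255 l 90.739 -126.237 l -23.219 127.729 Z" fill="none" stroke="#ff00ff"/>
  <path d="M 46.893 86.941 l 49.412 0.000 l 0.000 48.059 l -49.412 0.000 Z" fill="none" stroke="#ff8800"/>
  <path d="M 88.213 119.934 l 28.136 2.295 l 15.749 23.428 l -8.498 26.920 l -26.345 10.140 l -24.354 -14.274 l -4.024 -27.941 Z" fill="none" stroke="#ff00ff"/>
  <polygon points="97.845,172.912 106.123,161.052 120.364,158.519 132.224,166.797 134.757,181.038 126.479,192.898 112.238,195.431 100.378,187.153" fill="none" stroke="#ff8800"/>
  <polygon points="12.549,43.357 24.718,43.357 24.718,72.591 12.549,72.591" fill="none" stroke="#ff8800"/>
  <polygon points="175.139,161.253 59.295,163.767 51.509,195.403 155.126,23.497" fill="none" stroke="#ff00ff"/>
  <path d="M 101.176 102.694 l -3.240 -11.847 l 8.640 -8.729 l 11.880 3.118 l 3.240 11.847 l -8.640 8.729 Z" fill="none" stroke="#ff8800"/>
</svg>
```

1 u = 1 mm; y_m = 224.304 − y.

[1] `<path>` closed polygon, #ff00ff→engrave S304 F2892: (56.353,188.706) → (97.093,130.451) → (78.881,52.196) → (169.620,178.433) → (146.401,50.704) → (56.353,188.706) (closed)

[2] `<path>` rectangle, #ff8800→cut S822 F1247: (46.893,137.363) → (96.305,137.363) → (96.305,89.304) → (46.893,89.304) → (46.893,137.363) (closed)

[3] `<path>` regular polygon, #ff00ff→engrave S304 F2892: (88.213,104.370) → (116.349,102.075) → (132.098,78.647) → (123.600,51.727) → (97.255,41.587) → (72.901,55.861) → (68.877,83.802) → (88.213,104.370) (closed)

[4] `<polygon>` regular polygon, #ff8800→cut S822 F1247: (97.845,51.392) → (106.123,63.252) → (120.364,65.785) → (132.224,57.507) → (134.757,43.266) → (126.479,31.406) → (112.238,28.873) → (100.378,37.151) → (97.845,51.392) (closed)

[5] `<polygon>` rectangle, #ff8800→cut S822 F1247: (12.549,180.947) → (24.718,180.947) → (24.718,151.713) → (12.549,151.713) → (12.549,180.947) (closed)

[6] `<polygon>` closed polygon, #ff00ff→engrave S304 F2892: (175.139,63.051) → (59.295,60.537) → (51.509,28.901) → (155.126,200.807) → (175.139,63.051) (closed)

[7] `<path>` regular polygon, #ff8800→cut S822 F1247: (101.176,121.610) → (97.936,133.457) → (106.576,142.186) → (118.456,139.068) → (121.696,127.221) → (113.056,118.492) → (101.176,121.610) (closed)

G21
G90
G0 X56.353 Y188.706
M3 S304
G01 X97.093 Y130.451 F2892
G01 X78.881 Y52.196
G01 X169.620 Y178.433
G01 X146.401 Y50.704
G01 X56.353 Y188.706
M5
G0 X46.893 Y137.363
M3 S822
G01 X96.305 Y137.363 F1247
G01 X96.305 Y89.304
G01 X46.893 Y89.304
G01 X46.893 Y137.363
M5
G0 X88.213 Y104.370
M3 S304
G01 X116.349 Y102.075 F2892
G01 X132.098 Y78.647
G01 X123.600 Y51.727
G01 X97.255 Y41.587
G01 X72.901 Y55.861
G01 X68.877 Y83.802
G01 X88.213 Y104.370
M5
G0 X97.845 Y51.392
M3 S822
G01 X106.123 Y63.252 F1247
G01 X120.364 Y65.785
G01 X132.224 Y57.507
G01 X134.757 Y43.266
G01 X126.479 Y31.406
G01 X112.238 Y28.873
G01 X100.378 Y37.151
G01 X97.845 Y51.392
M5
G0 X12.549 Y180.947
M3 S822
G01 X24.718 Y180.947 F1247
G01 X24.718 Y151.713
G01 X12.549 Y151.713
G01 X12.549 Y180.947
M5
G0 X175.139 Y63.051
M3 S304
G01 X59.295 Y60.537 F2892
G01 X51.509 Y28.901
G01 X155.126 Y200.807
G01 X175.139 Y63.051
M5
G0 X101.176 Y121.610
M3 S822
G01 X97.936 Y133.457 F1247
G01 X106.576 Y142.186
G01 X118.456 Y139.068
G01 X121.696 Y127.221
G01 X113.056 Y118.492
G01 X101.176 Y121.610
M5
G0 X0.000 Y0.000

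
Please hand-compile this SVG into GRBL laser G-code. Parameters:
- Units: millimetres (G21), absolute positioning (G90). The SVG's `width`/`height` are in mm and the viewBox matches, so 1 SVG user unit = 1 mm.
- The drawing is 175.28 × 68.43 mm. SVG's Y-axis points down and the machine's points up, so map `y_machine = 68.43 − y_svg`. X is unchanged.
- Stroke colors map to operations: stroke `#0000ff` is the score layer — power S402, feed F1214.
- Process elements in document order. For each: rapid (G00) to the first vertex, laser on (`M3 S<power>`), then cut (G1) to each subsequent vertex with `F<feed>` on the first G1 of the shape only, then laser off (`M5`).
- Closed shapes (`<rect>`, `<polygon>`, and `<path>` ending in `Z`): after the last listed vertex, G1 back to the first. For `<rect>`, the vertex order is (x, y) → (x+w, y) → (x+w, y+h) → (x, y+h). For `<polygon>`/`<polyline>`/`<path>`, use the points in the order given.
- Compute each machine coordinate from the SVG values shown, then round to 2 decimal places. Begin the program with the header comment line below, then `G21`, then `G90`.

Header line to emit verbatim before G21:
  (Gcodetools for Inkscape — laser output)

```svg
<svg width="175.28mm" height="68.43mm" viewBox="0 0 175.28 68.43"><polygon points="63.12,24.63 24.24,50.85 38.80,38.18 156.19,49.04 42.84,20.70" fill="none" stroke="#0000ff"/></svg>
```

(Gcodetools for Inkscape — laser output)
G21
G90
G00 X63.12 Y43.80
M3 S402
G1 X24.24 Y17.58 F1214
G1 X38.80 Y30.25
G1 X156.19 Y19.39
G1 X42.84 Y47.73
G1 X63.12 Y43.80
M5

1 u = 1 mm; y_m = 68.43 − y.

[1] `<polygon>` closed polygon, #0000ff→score S402 F1214: (63.12,43.80) → (24.24,17.58) → (38.80,30.25) → (156.19,19.39) → (42.84,47.73) → (63.12,43.80) (closed)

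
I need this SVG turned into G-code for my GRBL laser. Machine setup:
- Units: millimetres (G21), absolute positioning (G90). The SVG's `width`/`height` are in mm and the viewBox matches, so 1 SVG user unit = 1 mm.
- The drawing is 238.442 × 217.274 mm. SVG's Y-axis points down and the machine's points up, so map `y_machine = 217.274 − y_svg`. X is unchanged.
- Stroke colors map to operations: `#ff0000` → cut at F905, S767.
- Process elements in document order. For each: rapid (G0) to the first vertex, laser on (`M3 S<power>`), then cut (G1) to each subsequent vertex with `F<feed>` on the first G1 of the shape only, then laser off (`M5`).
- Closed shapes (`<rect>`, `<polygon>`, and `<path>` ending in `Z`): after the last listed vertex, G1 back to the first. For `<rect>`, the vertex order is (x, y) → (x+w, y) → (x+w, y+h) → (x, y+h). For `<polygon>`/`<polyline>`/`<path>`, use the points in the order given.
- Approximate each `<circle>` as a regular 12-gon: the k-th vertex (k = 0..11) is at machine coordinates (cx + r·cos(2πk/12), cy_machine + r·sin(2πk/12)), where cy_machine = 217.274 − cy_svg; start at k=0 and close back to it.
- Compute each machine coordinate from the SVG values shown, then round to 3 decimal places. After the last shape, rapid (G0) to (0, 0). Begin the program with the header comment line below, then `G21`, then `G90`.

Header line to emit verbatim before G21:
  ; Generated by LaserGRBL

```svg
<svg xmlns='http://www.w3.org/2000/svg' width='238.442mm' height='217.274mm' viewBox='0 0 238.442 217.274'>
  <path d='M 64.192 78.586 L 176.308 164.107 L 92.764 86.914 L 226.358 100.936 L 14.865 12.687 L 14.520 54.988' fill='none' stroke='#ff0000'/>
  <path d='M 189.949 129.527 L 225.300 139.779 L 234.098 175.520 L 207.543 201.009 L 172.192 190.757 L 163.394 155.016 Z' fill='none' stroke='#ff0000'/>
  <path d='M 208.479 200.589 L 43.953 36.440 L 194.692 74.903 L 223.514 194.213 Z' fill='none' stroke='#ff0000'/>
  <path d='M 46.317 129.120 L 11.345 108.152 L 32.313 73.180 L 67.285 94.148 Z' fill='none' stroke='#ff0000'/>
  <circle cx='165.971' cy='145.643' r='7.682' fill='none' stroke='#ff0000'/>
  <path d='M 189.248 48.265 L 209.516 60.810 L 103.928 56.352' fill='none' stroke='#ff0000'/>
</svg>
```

viewBox `0 0 238.442 217.274` with mm width/height → 1 unit = 1 mm. Flip: y_m = 217.274 − y_svg.

**Shape 1** — `<path>` open polyline, stroke `#ff0000` → cut (S767, F905). Machine vertices: (64.192,138.688) → (176.308,53.167) → (92.764,130.360) → (226.358,116.338) → (14.865,204.587) → (14.520,162.286). Open path.

**Shape 2** — `<path>` regular polygon, stroke `#ff0000` → cut (S767, F905). Machine vertices: (189.949,87.747) → (225.300,77.495) → (234.098,41.754) → (207.543,16.265) → (172.192,26.517) → (163.394,62.258) → (189.949,87.747). Closed: final G1 returns to the first vertex.

**Shape 3** — `<path>` closed polygon, stroke `#ff0000` → cut (S767, F905). Machine vertices: (208.479,16.685) → (43.953,180.834) → (194.692,142.371) → (223.514,23.061) → (208.479,16.685). Closed: final G1 returns to the first vertex.

**Shape 4** — `<path>` regular polygon, stroke `#ff0000` → cut (S767, F905). Machine vertices: (46.317,88.154) → (11.345,109.122) → (32.313,144.094) → (67.285,123.126) → (46.317,88.154). Closed: final G1 returns to the first vertex.

**Shape 5** — `<circle>` circle, stroke `#ff0000` → cut (S767, F905). Machine vertices: (173.653,71.631) → (172.624,75.472) → (169.812,78.284) → (165.971,79.313) → (162.130,78.284) → (159.318,75.472) → (158.289,71.631) → (159.318,67.790) → (162.130,64.978) → (165.971,63.949) → (169.812,64.978) → (172.624,67.790) → (173.653,71.631). Closed: final G1 returns to the first vertex.

**Shape 6** — `<path>` open polyline, stroke `#ff0000` → cut (S767, F905). Machine vertices: (189.248,169.009) → (209.516,156.464) → (103.928,160.922). Open path.

; Generated by LaserGRBL
G21
G90
G0 X64.192 Y138.688
M3 S767
G1 X176.308 Y53.167 F905
G1 X92.764 Y130.360
G1 X226.358 Y116.338
G1 X14.865 Y204.587
G1 X14.520 Y162.286
M5
G0 X189.949 Y87.747
M3 S767
G1 X225.300 Y77.495 F905
G1 X234.098 Y41.754
G1 X207.543 Y16.265
G1 X172.192 Y26.517
G1 X163.394 Y62.258
G1 X189.949 Y87.747
M5
G0 X208.479 Y16.685
M3 S767
G1 X43.953 Y180.834 F905
G1 X194.692 Y142.371
G1 X223.514 Y23.061
G1 X208.479 Y16.685
M5
G0 X46.317 Y88.154
M3 S767
G1 X11.345 Y109.122 F905
G1 X32.313 Y144.094
G1 X67.285 Y123.126
G1 X46.317 Y88.154
M5
G0 X173.653 Y71.631
M3 S767
G1 X172.624 Y75.472 F905
G1 X169.812 Y78.284
G1 X165.971 Y79.313
G1 X162.130 Y78.284
G1 X159.318 Y75.472
G1 X158.289 Y71.631
G1 X159.318 Y67.790
G1 X162.130 Y64.978
G1 X165.971 Y63.949
G1 X169.812 Y64.978
G1 X172.624 Y67.790
G1 X173.653 Y71.631
M5
G0 X189.248 Y169.009
M3 S767
G1 X209.516 Y156.464 F905
G1 X103.928 Y160.922
M5
G0 X0.000 Y0.000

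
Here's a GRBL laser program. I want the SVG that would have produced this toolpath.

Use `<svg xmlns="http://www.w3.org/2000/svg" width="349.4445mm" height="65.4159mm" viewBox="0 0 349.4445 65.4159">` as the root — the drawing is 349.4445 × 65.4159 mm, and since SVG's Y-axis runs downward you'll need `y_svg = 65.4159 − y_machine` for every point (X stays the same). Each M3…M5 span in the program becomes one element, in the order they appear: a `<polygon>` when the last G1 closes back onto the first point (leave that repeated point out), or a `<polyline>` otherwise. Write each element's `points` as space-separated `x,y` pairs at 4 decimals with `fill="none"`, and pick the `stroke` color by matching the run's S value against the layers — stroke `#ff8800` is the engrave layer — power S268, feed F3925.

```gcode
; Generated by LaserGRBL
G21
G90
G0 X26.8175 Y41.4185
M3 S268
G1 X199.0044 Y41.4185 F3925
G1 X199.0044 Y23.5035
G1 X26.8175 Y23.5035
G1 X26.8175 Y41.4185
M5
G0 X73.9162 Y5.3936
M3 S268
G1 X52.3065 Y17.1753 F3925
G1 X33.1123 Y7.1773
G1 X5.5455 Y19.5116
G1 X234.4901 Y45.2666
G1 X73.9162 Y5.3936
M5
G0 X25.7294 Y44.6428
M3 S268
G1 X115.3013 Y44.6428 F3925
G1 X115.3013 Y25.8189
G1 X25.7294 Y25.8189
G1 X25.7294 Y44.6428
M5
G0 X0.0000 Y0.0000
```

Machine Y-up, SVG Y-down with viewBox height 65.4159, so y_svg = 65.4159 − y_machine; X carries over. Every run uses S268, so all elements get stroke `#ff8800` (engrave).

Run 1: The run returns to its start, so emit a `<polygon>` with points (Y-flipped): 26.8175,23.9974 199.0044,23.9974 199.0044,41.9124 26.8175,41.9124.

Run 2: The run returns to its start, so emit a `<polygon>` with points (Y-flipped): 73.9162,60.0223 52.3065,48.2406 33.1123,58.2386 5.5455,45.9043 234.4901,20.1493.

Run 3: The run returns to its start, so emit a `<polygon>` with points (Y-flipped): 25.7294,20.7731 115.3013,20.7731 115.3013,39.5970 25.7294,39.5970.

<svg xmlns="http://www.w3.org/2000/svg" width="349.4445mm" height="65.4159mm" viewBox="0 0 349.4445 65.4159">
  <polygon points="26.8175,23.9974 199.0044,23.9974 199.0044,41.9124 26.8175,41.9124" fill="none" stroke="#ff8800"/>
  <polygon points="73.9162,60.0223 52.3065,48.2406 33.1123,58.2386 5.5455,45.9043 234.4901,20.1493" fill="none" stroke="#ff8800"/>
  <polygon points="25.7294,20.7731 115.3013,20.7731 115.3013,39.5970 25.7294,39.5970" fill="none" stroke="#ff8800"/>
</svg>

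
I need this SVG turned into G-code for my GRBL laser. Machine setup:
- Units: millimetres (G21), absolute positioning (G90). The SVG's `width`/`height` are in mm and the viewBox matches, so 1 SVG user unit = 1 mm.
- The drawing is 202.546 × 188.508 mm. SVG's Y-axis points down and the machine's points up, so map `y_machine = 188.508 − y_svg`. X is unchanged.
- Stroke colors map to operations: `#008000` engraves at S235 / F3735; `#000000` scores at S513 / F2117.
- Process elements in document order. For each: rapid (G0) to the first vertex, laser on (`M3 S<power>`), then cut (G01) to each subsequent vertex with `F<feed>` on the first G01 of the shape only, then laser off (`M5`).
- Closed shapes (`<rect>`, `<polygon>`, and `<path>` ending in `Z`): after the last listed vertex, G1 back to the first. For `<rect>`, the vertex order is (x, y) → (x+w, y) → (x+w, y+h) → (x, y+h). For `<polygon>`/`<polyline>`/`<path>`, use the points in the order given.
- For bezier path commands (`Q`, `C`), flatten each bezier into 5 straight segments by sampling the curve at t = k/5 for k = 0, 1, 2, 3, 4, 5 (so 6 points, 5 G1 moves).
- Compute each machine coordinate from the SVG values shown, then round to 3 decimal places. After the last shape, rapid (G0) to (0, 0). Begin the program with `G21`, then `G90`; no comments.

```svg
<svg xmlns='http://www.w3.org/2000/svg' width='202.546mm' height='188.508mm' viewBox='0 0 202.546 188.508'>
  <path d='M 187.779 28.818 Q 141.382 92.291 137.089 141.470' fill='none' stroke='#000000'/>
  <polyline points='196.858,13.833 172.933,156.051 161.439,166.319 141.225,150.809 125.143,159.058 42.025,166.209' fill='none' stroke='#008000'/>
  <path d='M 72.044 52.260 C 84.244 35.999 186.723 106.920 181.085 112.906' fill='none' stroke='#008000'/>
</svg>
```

viewBox `0 0 202.546 188.508` with mm width/height → 1 unit = 1 mm. Flip: y_m = 188.508 − y_svg.

**Shape 1** — `<path>` quadratic bezier, stroke `#000000` → score (S513, F2117). Control points (SVG): P0=(187.779,28.818), P1=(141.382,92.291), P2=(137.089,141.470); sampled at t=k/5. Machine vertices: (187.779,159.690) → (170.904,134.873) → (157.398,111.199) → (147.260,88.668) → (140.490,67.281) → (137.089,47.038). Open path.

**Shape 2** — `<polyline>` open polyline, stroke `#008000` → engrave (S235, F3735). Machine vertices: (196.858,174.675) → (172.933,32.457) → (161.439,22.189) → (141.225,37.699) → (125.143,29.450) → (42.025,22.299). Open path.

**Shape 3** — `<path>` cubic bezier, stroke `#008000` → engrave (S235, F3735). Control points (SVG): P0=(72.044,52.260), P1=(84.244,35.999), P2=(186.723,106.920), P3=(181.085,112.906); sampled at t=k/5. Machine vertices: (72.044,136.248) → (88.610,136.760) → (117.321,123.649) → (148.652,104.219) → (173.081,85.769) → (181.085,75.602). Open path.

G21
G90
G0 X187.779 Y159.690
M3 S513
G01 X170.904 Y134.873 F2117
G01 X157.398 Y111.199
G01 X147.260 Y88.668
G01 X140.490 Y67.281
G01 X137.089 Y47.038
M5
G0 X196.858 Y174.675
M3 S235
G01 X172.933 Y32.457 F3735
G01 X161.439 Y22.189
G01 X141.225 Y37.699
G01 X125.143 Y29.450
G01 X42.025 Y22.299
M5
G0 X72.044 Y136.248
M3 S235
G01 X88.610 Y136.760 F3735
G01 X117.321 Y123.649
G01 X148.652 Y104.219
G01 X173.081 Y85.769
G01 X181.085 Y75.602
M5
G0 X0.000 Y0.000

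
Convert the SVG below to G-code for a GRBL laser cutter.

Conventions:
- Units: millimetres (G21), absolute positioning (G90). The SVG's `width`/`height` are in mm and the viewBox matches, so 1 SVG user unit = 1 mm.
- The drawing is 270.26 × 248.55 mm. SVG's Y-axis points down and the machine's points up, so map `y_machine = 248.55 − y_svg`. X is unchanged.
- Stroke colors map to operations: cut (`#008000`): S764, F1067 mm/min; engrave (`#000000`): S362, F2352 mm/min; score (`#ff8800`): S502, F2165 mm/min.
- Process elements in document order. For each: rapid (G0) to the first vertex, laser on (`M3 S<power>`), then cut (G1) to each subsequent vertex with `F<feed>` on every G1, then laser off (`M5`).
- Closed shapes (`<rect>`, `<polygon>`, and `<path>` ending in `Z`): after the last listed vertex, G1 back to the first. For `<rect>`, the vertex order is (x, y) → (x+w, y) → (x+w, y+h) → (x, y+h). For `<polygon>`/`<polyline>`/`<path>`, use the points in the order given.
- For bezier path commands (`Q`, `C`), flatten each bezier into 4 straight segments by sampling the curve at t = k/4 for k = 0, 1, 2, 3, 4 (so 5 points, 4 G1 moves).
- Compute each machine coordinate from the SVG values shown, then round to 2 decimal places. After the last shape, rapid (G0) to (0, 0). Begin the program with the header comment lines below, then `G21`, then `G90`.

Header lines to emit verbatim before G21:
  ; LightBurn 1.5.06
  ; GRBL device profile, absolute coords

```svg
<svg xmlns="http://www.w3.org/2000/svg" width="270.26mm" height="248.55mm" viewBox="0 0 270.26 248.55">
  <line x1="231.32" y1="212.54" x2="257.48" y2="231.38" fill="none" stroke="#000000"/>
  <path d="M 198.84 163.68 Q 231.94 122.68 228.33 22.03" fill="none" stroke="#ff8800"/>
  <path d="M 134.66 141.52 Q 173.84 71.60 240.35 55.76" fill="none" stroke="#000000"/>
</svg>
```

; LightBurn 1.5.06
; GRBL device profile, absolute coords
G21
G90
G0 X231.32 Y36.01
M3 S362
G1 X257.48 Y17.17 F2352
M5
G0 X198.84 Y84.87
M3 S502
G1 X213.10 Y109.10 F2165
G1 X222.76 Y140.78 F2165
G1 X227.84 Y179.92 F2165
G1 X228.33 Y226.52 F2165
M5
G0 X134.66 Y107.03
M3 S362
G1 X155.96 Y138.61 F2352
G1 X180.67 Y163.43 F2352
G1 X208.80 Y181.49 F2352
G1 X240.35 Y192.79 F2352
M5
G0 X0.00 Y0.00

1 u = 1 mm; y_m = 248.55 − y.

[1] `<line>` line segment, #000000→engrave S362 F2352: (231.32,36.01) → (257.48,17.17)

[2] `<path>` quadratic bezier, #ff8800→score S502 F2165: (198.84,84.87) → (213.10,109.10) → (222.76,140.78) → (227.84,179.92) → (228.33,226.52)

[3] `<path>` quadratic bezier, #000000→engrave S362 F2352: (134.66,107.03) → (155.96,138.61) → (180.67,163.43) → (208.80,181.49) → (240.35,192.79)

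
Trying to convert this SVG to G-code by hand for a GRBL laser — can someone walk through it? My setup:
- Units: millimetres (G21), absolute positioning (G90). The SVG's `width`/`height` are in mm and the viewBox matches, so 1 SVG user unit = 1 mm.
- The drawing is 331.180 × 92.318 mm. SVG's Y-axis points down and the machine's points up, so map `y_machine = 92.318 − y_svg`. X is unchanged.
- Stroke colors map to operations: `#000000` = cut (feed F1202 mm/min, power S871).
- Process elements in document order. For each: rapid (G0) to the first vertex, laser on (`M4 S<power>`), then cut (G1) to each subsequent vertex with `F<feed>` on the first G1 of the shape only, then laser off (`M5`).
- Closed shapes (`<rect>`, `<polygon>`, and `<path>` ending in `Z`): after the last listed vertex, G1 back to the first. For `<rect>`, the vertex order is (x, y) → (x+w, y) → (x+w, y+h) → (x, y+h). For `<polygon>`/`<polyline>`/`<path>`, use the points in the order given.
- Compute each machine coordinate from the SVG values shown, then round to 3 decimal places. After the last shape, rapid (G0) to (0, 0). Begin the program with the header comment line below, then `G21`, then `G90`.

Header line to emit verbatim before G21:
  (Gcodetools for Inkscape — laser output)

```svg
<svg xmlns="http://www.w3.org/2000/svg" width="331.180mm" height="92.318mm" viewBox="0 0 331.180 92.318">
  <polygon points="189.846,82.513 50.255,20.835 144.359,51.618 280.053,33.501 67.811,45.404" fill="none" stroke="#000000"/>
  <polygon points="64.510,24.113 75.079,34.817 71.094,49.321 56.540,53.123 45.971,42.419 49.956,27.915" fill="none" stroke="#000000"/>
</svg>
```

viewBox `0 0 331.180 92.318` with mm width/height → 1 unit = 1 mm. Flip: y_m = 92.318 − y_svg.

**Shape 1** — `<polygon>` closed polygon, stroke `#000000` → cut (S871, F1202). Machine vertices: (189.846,9.805) → (50.255,71.483) → (144.359,40.700) → (280.053,58.817) → (67.811,46.914) → (189.846,9.805). Closed: final G1 returns to the first vertex.

**Shape 2** — `<polygon>` regular polygon, stroke `#000000` → cut (S871, F1202). Machine vertices: (64.510,68.205) → (75.079,57.501) → (71.094,42.997) → (56.540,39.195) → (45.971,49.899) → (49.956,64.403) → (64.510,68.205). Closed: final G1 returns to the first vertex.

(Gcodetools for Inkscape — laser output)
G21
G90
G0 X189.846 Y9.805
M4 S871
G1 X50.255 Y71.483 F1202
G1 X144.359 Y40.700
G1 X280.053 Y58.817
G1 X67.811 Y46.914
G1 X189.846 Y9.805
M5
G0 X64.510 Y68.205
M4 S871
G1 X75.079 Y57.501 F1202
G1 X71.094 Y42.997
G1 X56.540 Y39.195
G1 X45.971 Y49.899
G1 X49.956 Y64.403
G1 X64.510 Y68.205
M5
G0 X0.000 Y0.000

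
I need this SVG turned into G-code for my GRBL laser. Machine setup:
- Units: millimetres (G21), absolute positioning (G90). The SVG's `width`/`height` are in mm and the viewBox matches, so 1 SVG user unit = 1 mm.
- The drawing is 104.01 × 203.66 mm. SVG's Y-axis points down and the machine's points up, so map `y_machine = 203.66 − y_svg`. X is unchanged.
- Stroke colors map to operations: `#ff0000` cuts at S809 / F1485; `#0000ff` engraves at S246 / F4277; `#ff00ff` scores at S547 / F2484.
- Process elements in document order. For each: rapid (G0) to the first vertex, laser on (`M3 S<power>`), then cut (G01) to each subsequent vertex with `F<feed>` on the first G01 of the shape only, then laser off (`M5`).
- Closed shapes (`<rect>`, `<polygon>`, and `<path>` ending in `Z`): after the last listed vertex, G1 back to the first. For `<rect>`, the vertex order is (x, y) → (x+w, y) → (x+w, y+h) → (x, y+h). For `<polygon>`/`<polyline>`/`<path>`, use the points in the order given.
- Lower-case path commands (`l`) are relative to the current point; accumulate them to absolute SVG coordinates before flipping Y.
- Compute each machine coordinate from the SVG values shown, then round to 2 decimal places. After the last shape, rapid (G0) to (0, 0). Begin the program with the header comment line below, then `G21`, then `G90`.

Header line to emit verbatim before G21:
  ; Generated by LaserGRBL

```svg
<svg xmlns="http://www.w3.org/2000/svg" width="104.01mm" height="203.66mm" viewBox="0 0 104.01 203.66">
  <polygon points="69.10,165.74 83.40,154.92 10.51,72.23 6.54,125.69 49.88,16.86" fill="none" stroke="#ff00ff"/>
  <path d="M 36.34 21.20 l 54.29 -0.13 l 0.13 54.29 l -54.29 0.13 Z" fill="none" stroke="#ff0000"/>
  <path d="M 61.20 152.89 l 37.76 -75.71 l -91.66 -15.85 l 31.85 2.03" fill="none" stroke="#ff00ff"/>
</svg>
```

Since the viewBox matches the mm dimensions, user units are millimetres directly. The only transform is the Y-flip y_m = 203.66 − y_svg.

Shape 1 is a closed polygon drawn with `<polygon>`. Its stroke #ff00ff means score at S547, F2484. After flipping Y the toolpath is (69.10,37.92) → (83.40,48.74) → (10.51,131.43) → (6.54,77.97) → (49.88,186.80) → (69.10,37.92), returning to the start.

Shape 2 is a regular polygon drawn with `<path>`. Its stroke #ff0000 means cut at S809, F1485. After flipping Y the toolpath is (36.34,182.46) → (90.63,182.59) → (90.76,128.30) → (36.47,128.17) → (36.34,182.46), returning to the start.

Shape 3 is a open polyline drawn with `<path>`. Its stroke #ff00ff means score at S547, F2484. After flipping Y the toolpath is (61.20,50.77) → (98.96,126.48) → (7.30,142.33) → (39.15,140.30).

; Generated by LaserGRBL
G21
G90
G0 X69.10 Y37.92
M3 S547
G01 X83.40 Y48.74 F2484
G01 X10.51 Y131.43
G01 X6.54 Y77.97
G01 X49.88 Y186.80
G01 X69.10 Y37.92
M5
G0 X36.34 Y182.46
M3 S809
G01 X90.63 Y182.59 F1485
G01 X90.76 Y128.30
G01 X36.47 Y128.17
G01 X36.34 Y182.46
M5
G0 X61.20 Y50.77
M3 S547
G01 X98.96 Y126.48 F2484
G01 X7.30 Y142.33
G01 X39.15 Y140.30
M5
G0 X0.00 Y0.00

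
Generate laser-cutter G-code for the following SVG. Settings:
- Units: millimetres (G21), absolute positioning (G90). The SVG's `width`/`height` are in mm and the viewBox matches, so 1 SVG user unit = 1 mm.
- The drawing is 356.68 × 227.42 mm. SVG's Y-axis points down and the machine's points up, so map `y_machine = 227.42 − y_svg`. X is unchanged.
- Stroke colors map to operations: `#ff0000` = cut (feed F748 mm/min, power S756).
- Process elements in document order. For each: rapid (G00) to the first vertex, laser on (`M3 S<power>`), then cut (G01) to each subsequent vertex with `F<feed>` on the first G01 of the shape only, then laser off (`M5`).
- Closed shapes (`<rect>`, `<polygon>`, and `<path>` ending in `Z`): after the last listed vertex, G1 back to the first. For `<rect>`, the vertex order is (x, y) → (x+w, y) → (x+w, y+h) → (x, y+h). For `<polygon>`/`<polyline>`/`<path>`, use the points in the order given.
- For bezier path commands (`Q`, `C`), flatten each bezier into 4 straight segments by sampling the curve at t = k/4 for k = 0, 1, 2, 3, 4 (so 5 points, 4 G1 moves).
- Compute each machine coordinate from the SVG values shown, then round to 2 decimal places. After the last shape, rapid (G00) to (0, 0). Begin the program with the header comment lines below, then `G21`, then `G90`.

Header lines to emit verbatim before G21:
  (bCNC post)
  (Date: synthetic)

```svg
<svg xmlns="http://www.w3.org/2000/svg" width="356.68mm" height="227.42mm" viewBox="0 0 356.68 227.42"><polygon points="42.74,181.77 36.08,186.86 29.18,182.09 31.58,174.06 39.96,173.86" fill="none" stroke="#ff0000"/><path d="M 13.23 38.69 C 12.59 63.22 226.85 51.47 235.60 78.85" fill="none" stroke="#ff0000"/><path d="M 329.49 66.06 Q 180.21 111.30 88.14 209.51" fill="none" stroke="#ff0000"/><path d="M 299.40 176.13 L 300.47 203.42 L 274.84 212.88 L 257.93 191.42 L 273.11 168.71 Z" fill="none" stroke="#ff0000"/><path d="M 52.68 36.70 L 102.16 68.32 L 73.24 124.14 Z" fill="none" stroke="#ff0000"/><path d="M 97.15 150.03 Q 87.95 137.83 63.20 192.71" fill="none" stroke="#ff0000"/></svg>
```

1 u = 1 mm; y_m = 227.42 − y.

[1] `<polygon>` regular polygon, #ff0000→cut S756 F748: (42.74,45.65) → (36.08,40.56) → (29.18,45.33) → (31.58,53.36) → (39.96,53.56) → (42.74,45.65) (closed)

[2] `<path>` cubic bezier, #ff0000→cut S756 F748: (13.23,188.73) → (46.47,175.96) → (120.89,169.72) → (197.07,162.95) → (235.60,148.57)

[3] `<path>` quadratic bezier, #ff0000→cut S756 F748: (329.49,161.36) → (258.43,135.43) → (194.51,102.88) → (137.75,63.70) → (88.14,17.91)

[4] `<path>` regular polygon, #ff0000→cut S756 F748: (299.40,51.29) → (300.47,24.00) → (274.84,14.54) → (257.93,36.00) → (273.11,58.71) → (299.40,51.29) (closed)

[5] `<path>` closed polygon, #ff0000→cut S756 F748: (52.68,190.72) → (102.16,159.10) → (73.24,103.28) → (52.68,190.72) (closed)

[6] `<path>` quadratic bezier, #ff0000→cut S756 F748: (97.15,77.39) → (91.58,79.30) → (84.06,72.82) → (74.60,57.96) → (63.20,34.71)

(bCNC post)
(Date: synthetic)
G21
G90
G00 X42.74 Y45.65
M3 S756
G01 X36.08 Y40.56 F748
G01 X29.18 Y45.33
G01 X31.58 Y53.36
G01 X39.96 Y53.56
G01 X42.74 Y45.65
M5
G00 X13.23 Y188.73
M3 S756
G01 X46.47 Y175.96 F748
G01 X120.89 Y169.72
G01 X197.07 Y162.95
G01 X235.60 Y148.57
M5
G00 X329.49 Y161.36
M3 S756
G01 X258.43 Y135.43 F748
G01 X194.51 Y102.88
G01 X137.75 Y63.70
G01 X88.14 Y17.91
M5
G00 X299.40 Y51.29
M3 S756
G01 X300.47 Y24.00 F748
G01 X274.84 Y14.54
G01 X257.93 Y36.00
G01 X273.11 Y58.71
G01 X299.40 Y51.29
M5
G00 X52.68 Y190.72
M3 S756
G01 X102.16 Y159.10 F748
G01 X73.24 Y103.28
G01 X52.68 Y190.72
M5
G00 X97.15 Y77.39
M3 S756
G01 X91.58 Y79.30 F748
G01 X84.06 Y72.82
G01 X74.60 Y57.96
G01 X63.20 Y34.71
M5
G00 X0.00 Y0.00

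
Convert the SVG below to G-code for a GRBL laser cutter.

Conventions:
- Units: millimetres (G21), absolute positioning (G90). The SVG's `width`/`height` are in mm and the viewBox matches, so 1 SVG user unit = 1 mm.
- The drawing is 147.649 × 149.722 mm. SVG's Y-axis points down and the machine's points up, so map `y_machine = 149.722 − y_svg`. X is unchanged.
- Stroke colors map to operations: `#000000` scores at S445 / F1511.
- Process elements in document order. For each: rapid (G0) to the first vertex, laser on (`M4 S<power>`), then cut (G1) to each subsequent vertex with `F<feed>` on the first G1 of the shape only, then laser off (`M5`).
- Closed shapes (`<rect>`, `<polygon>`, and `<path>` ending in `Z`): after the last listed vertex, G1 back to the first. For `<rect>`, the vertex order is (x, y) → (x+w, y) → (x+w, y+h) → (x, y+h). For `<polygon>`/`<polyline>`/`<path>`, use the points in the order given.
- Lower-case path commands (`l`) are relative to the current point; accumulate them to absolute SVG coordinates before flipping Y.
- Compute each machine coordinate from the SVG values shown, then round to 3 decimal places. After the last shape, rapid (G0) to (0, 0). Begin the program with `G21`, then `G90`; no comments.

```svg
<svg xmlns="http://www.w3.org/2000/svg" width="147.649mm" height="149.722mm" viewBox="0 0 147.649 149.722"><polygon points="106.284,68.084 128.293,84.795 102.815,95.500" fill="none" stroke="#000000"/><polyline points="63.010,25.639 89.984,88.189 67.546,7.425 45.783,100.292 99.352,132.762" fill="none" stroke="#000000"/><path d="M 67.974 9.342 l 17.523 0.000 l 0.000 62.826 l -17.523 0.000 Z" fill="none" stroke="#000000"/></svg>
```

G21
G90
G0 X106.284 Y81.638
M4 S445
G1 X128.293 Y64.927 F1511
G1 X102.815 Y54.222
G1 X106.284 Y81.638
M5
G0 X63.010 Y124.083
M4 S445
G1 X89.984 Y61.533 F1511
G1 X67.546 Y142.297
G1 X45.783 Y49.430
G1 X99.352 Y16.960
M5
G0 X67.974 Y140.380
M4 S445
G1 X85.497 Y140.380 F1511
G1 X85.497 Y77.554
G1 X67.974 Y77.554
G1 X67.974 Y140.380
M5
G0 X0.000 Y0.000

Since the viewBox matches the mm dimensions, user units are millimetres directly. The only transform is the Y-flip y_m = 149.722 − y_svg.

Shape 1 is a regular polygon drawn with `<polygon>`. Its stroke #000000 means score at S445, F1511. After flipping Y the toolpath is (106.284,81.638) → (128.293,64.927) → (102.815,54.222) → (106.284,81.638), returning to the start.

Shape 2 is a open polyline drawn with `<polyline>`. Its stroke #000000 means score at S445, F1511. After flipping Y the toolpath is (63.010,124.083) → (89.984,61.533) → (67.546,142.297) → (45.783,49.430) → (99.352,16.960).

Shape 3 is a rectangle drawn with `<path>`. Its stroke #000000 means score at S445, F1511. After flipping Y the toolpath is (67.974,140.380) → (85.497,140.380) → (85.497,77.554) → (67.974,77.554) → (67.974,140.380), returning to the start.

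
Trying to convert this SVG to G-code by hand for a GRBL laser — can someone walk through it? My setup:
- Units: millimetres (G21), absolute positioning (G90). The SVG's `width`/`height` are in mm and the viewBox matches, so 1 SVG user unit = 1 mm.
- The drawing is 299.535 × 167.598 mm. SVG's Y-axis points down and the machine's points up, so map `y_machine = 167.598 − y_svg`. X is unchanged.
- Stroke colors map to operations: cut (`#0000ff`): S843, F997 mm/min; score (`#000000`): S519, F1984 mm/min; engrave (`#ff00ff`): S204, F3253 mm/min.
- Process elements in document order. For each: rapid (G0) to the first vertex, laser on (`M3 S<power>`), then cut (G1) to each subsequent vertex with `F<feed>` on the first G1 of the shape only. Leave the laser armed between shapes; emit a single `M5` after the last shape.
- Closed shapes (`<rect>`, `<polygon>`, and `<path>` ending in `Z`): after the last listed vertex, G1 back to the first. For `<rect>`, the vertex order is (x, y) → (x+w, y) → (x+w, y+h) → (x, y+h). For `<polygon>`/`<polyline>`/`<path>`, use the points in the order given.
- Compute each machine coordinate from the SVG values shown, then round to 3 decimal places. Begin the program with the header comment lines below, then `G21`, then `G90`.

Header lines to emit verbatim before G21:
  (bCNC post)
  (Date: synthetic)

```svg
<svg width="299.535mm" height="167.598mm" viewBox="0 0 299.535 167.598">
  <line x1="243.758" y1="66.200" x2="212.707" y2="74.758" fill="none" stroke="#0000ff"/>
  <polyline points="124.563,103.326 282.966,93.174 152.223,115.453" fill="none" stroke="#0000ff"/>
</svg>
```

(bCNC post)
(Date: synthetic)
G21
G90
G0 X243.758 Y101.398
M3 S843
G1 X212.707 Y92.840 F997
G0 X124.563 Y64.272
M3 S843
G1 X282.966 Y74.424 F997
G1 X152.223 Y52.145
M5

1 u = 1 mm; y_m = 167.598 − y.

[1] `<line>` line segment, #0000ff→cut S843 F997: (243.758,101.398) → (212.707,92.840)

[2] `<polyline>` open polyline, #0000ff→cut S843 F997: (124.563,64.272) → (282.966,74.424) → (152.223,52.145)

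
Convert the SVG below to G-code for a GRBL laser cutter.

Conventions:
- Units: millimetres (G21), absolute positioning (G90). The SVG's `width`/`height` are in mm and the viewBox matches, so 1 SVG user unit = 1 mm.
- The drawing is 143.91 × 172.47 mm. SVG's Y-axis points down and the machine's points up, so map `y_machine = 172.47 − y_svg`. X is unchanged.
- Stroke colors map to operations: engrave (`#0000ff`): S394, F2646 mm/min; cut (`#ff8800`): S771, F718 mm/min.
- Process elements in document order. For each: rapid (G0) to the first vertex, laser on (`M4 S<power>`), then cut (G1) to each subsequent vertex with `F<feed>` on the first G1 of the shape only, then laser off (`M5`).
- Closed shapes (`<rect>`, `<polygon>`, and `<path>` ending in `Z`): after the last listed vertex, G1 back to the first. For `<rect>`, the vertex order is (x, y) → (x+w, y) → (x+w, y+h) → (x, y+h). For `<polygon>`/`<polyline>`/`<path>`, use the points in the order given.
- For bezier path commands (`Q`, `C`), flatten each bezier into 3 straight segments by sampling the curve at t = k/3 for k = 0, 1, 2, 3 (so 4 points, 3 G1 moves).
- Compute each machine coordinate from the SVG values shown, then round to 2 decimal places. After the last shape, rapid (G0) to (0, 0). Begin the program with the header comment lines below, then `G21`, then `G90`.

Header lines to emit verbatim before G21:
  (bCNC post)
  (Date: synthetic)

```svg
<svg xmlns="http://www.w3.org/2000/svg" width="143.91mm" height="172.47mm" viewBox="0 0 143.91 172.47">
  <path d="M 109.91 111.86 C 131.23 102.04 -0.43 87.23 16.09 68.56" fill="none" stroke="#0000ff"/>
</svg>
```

Since the viewBox matches the mm dimensions, user units are millimetres directly. The only transform is the Y-flip y_m = 172.47 − y_svg.

Shape 1 is a cubic bezier drawn with `<path>`. Its stroke #0000ff means engrave at S394, F2646. After flipping Y the toolpath is (109.91,60.61) → (91.39,72.05) → (37.81,86.57) → (16.09,103.91).

(bCNC post)
(Date: synthetic)
G21
G90
G0 X109.91 Y60.61
M4 S394
G1 X91.39 Y72.05 F2646
G1 X37.81 Y86.57
G1 X16.09 Y103.91
M5
G0 X0.00 Y0.00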